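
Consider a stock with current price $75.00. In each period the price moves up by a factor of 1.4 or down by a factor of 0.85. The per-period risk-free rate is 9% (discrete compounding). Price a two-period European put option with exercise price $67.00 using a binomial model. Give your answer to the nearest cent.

Risk-neutral probability p = (1 + 0.09 − 0.85)/(1.4 − 0.85) = 0.2400/0.5500 = 0.4364
Terminal stock prices: S_uu = 147, S_ud = 89.25, S_dd = 54.19
Terminal payoffs (K − S): max(-80, 0) = 0, max(-22.25, 0) = 0, max(12.81, 0) = 12.81
Node u (S = 105): V_u = 1/1.09·[0.4364·0.0000 + 0.5636·0.0000] = 0.0000
Node d (S = 63.75): V_d = 1/1.09·[0.4364·0.0000 + 0.5636·12.8125] = 6.6253
Node 0 (S = 75): V_0 = 1/1.09·[0.4364·0.0000 + 0.5636·6.6253] = 3.4259

$3.43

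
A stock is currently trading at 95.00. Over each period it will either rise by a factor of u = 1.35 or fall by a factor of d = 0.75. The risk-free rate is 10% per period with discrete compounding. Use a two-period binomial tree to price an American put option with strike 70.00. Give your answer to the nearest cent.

Risk-neutral probability p = (1 + 0.1 − 0.75)/(1.35 − 0.75) = 0.3500/0.6000 = 0.5833
Terminal stock prices: S_uu = 173.1, S_ud = 96.19, S_dd = 53.44
Terminal payoffs (K − S): max(-103.1, 0) = 0, max(-26.19, 0) = 0, max(16.56, 0) = 16.56
Node u (S = 128.2): continuation = 1/1.1·[0.5833·0.0000 + 0.4167·0.0000] = 0.0000; exercise value = 0.0000 ≤ continuation, so V_u = 0.0000
Node d (S = 71.25): continuation = 1/1.1·[0.5833·0.0000 + 0.4167·16.5625] = 6.2737; exercise value = 0.0000 ≤ continuation, so V_d = 6.2737
Node 0 (S = 95): continuation = 1/1.1·[0.5833·0.0000 + 0.4167·6.2737] = 2.3764; exercise value = 0.0000 ≤ continuation, so V_0 = 2.3764

2.38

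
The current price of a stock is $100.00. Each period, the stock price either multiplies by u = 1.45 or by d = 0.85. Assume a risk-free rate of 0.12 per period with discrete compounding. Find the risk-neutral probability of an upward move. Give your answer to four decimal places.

p = 0.4500

Risk-neutral probability p = (1 + 0.12 − 0.85)/(1.45 − 0.85) = 0.2700/0.6000 = 0.4500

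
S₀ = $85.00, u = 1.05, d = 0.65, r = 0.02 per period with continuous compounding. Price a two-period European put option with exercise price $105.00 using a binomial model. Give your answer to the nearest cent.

$15.88

Risk-neutral probability p = (e^0.02 − 0.65)/(1.05 − 0.65) = 0.3702/0.4000 = 0.9255
Terminal stock prices: S_uu = 93.71, S_ud = 58.01, S_dd = 35.91
Terminal payoffs (K − S): max(11.29, 0) = 11.29, max(46.99, 0) = 46.99, max(69.09, 0) = 69.09
Node u (S = 89.25): V_u = e^(−0.02)·[0.9255·11.2875 + 0.0745·46.9875] = 13.6709
Node d (S = 55.25): V_d = e^(−0.02)·[0.9255·46.9875 + 0.0745·69.0875] = 47.6709
Node 0 (S = 85): V_0 = e^(−0.02)·[0.9255·13.6709 + 0.0745·47.6709] = 15.8829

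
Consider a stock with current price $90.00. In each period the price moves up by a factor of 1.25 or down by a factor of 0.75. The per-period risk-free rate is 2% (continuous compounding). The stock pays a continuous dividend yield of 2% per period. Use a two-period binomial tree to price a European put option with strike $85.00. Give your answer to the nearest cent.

Per-period risk-free factor R = e^0.02 = 1.0202; dividend-adjusted growth = e^(0.02−0.02) = 1.0000.
Risk-neutral probability p = (1.0000 − 0.75)/(1.25 − 0.75) = 0.2500/0.5000 = 0.5000
Terminal stock prices: S_uu = 140.6, S_ud = 84.38, S_dd = 50.62
Terminal payoffs (K − S): max(-55.62, 0) = 0, max(0.625, 0) = 0.625, max(34.38, 0) = 34.38
Node u (S = 112.5): V_u = e^(−0.02)·[0.5000·0.0000 + 0.5000·0.6250] = 0.3063
Node d (S = 67.5): V_d = e^(−0.02)·[0.5000·0.6250 + 0.5000·34.3750] = 17.1535
Node 0 (S = 90): V_0 = e^(−0.02)·[0.5000·0.3063 + 0.5000·17.1535] = 8.5570

$8.56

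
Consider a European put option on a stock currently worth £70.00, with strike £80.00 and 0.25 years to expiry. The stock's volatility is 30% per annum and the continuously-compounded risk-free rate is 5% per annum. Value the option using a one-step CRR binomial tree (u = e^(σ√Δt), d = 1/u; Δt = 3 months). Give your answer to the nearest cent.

CRR parameters: u = e^(σ√Δt) = e^(0.3·√0.25) = 1.1618, d = 1/u = 0.8607
Per-period rate: rΔt = 0.05·0.25 = 0.0125, so R = e^0.0125 = 1.0126
Risk-neutral probability p = (e^0.0125 − 0.8607)/(1.1618 − 0.8607) = 0.1519/0.3011 = 0.5043
Terminal stock prices: S_u = 81.33, S_d = 60.25
Terminal payoffs (K − S): max(-1.328, 0) = 0, max(19.75, 0) = 19.75
Node 0 (S = 70): V_0 = e^(−0.0125)·[0.5043·0.0000 + 0.4957·19.7504] = 9.6679

£9.67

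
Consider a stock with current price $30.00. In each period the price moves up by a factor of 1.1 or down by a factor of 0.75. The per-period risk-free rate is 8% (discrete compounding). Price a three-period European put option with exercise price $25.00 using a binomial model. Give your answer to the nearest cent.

Risk-neutral probability p = (1 + 0.08 − 0.75)/(1.1 − 0.75) = 0.3300/0.3500 = 0.9429
Terminal stock prices: S_uuu = 39.93, S_uud = 27.23, S_udd = 18.56, S_ddd = 12.66
Terminal payoffs (K − S): max(-14.93, 0) = 0, max(-2.225, 0) = 0, max(6.438, 0) = 6.438, max(12.34, 0) = 12.34
Node uu (S = 36.3): V_uu = 1/1.08·[0.9429·0.0000 + 0.0571·0.0000] = 0.0000
Node ud (S = 24.75): V_ud = 1/1.08·[0.9429·0.0000 + 0.0571·6.4375] = 0.3406
Node dd (S = 16.88): V_dd = 1/1.08·[0.9429·6.4375 + 0.0571·12.3438] = 6.2731
Node u (S = 33): V_u = 1/1.08·[0.9429·0.0000 + 0.0571·0.3406] = 0.0180
Node d (S = 22.5): V_d = 1/1.08·[0.9429·0.3406 + 0.0571·6.2731] = 0.6293
Node 0 (S = 30): V_0 = 1/1.08·[0.9429·0.0180 + 0.0571·0.6293] = 0.0490

$0.05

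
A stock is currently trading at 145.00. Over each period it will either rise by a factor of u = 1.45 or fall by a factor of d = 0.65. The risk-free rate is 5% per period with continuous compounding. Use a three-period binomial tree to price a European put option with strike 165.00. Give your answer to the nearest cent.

37.85

Risk-neutral probability p = (e^0.05 − 0.65)/(1.45 − 0.65) = 0.4013/0.8000 = 0.5016
Terminal stock prices: S_uuu = 442.1, S_uud = 198.2, S_udd = 88.83, S_ddd = 39.82
Terminal payoffs (K − S): max(-277.1, 0) = 0, max(-33.16, 0) = 0, max(76.17, 0) = 76.17, max(125.2, 0) = 125.2
Node uu (S = 304.9): V_uu = e^(−0.05)·[0.5016·0.0000 + 0.4984·0.0000] = 0.0000
Node ud (S = 136.7): V_ud = e^(−0.05)·[0.5016·0.0000 + 0.4984·76.1694] = 36.1122
Node dd (S = 61.26): V_dd = e^(−0.05)·[0.5016·76.1694 + 0.4984·125.1794] = 95.6904
Node u (S = 210.2): V_u = e^(−0.05)·[0.5016·0.0000 + 0.4984·36.1122] = 17.1209
Node d (S = 94.25): V_d = e^(−0.05)·[0.5016·36.1122 + 0.4984·95.6904] = 62.5972
Node 0 (S = 145): V_0 = e^(−0.05)·[0.5016·17.1209 + 0.4984·62.5972] = 37.8464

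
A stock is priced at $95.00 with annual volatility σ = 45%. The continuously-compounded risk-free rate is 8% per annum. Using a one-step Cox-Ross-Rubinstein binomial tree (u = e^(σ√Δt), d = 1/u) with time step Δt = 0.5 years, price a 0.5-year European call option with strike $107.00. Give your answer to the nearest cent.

CRR parameters: u = e^(σ√Δt) = e^(0.45·√0.5) = 1.3746, d = 1/u = 0.7275
Per-period rate: rΔt = 0.08·0.5 = 0.04, so R = e^0.04 = 1.0408
Risk-neutral probability p = (e^0.04 − 0.7275)/(1.3746 − 0.7275) = 0.3134/0.6472 = 0.4842
Terminal stock prices: S_u = 130.6, S_d = 69.11
Terminal payoffs (S − K): max(23.59, 0) = 23.59, max(-37.89, 0) = 0
Node 0 (S = 95): V_0 = e^(−0.04)·[0.4842·23.5916 + 0.5158·0.0000] = 10.9745

$10.97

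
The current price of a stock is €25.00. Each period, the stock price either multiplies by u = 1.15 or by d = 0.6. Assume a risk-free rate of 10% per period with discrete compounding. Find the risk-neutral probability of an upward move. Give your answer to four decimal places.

Risk-neutral probability p = (1 + 0.1 − 0.6)/(1.15 − 0.6) = 0.5000/0.5500 = 0.9091

p = 0.9091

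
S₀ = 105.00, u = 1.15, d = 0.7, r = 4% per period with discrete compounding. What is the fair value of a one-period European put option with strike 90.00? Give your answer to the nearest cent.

Risk-neutral probability p = (1 + 0.04 − 0.7)/(1.15 − 0.7) = 0.3400/0.4500 = 0.7556
Terminal stock prices: S_u = 120.7, S_d = 73.5
Terminal payoffs (K − S): max(-30.75, 0) = 0, max(16.5, 0) = 16.5
Node 0 (S = 105): V_0 = 1/1.04·[0.7556·0.0000 + 0.2444·16.5000] = 3.8782

3.88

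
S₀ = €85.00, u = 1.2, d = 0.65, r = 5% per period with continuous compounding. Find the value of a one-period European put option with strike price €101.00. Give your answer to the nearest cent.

Risk-neutral probability p = (e^0.05 − 0.65)/(1.2 − 0.65) = 0.4013/0.5500 = 0.7296
Terminal stock prices: S_u = 102, S_d = 55.25
Terminal payoffs (K − S): max(-1, 0) = 0, max(45.75, 0) = 45.75
Node 0 (S = 85): V_0 = e^(−0.05)·[0.7296·0.0000 + 0.2704·45.7500] = 11.7682

€11.77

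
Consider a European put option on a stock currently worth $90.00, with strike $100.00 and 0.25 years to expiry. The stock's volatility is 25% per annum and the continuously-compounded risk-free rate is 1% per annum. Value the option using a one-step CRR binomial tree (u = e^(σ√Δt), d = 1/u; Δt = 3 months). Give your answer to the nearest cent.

$10.70

CRR parameters: u = e^(σ√Δt) = e^(0.25·√0.25) = 1.1331, d = 1/u = 0.8825
Per-period rate: rΔt = 0.01·0.25 = 0.0025, so R = e^0.0025 = 1.0025
Risk-neutral probability p = (e^0.0025 − 0.8825)/(1.1331 − 0.8825) = 0.1200/0.2507 = 0.4788
Terminal stock prices: S_u = 102, S_d = 79.42
Terminal payoffs (K − S): max(-1.983, 0) = 0, max(20.58, 0) = 20.58
Node 0 (S = 90): V_0 = e^(−0.0025)·[0.4788·0.0000 + 0.5212·20.5753] = 10.6975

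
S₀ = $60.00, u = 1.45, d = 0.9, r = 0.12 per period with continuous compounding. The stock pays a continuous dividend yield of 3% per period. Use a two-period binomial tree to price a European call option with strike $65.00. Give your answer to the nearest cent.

$10.77

Per-period risk-free factor R = e^0.12 = 1.1275; dividend-adjusted growth = e^(0.12−0.03) = 1.0942.
Risk-neutral probability p = (1.0942 − 0.9)/(1.45 − 0.9) = 0.1942/0.5500 = 0.3530
Terminal stock prices: S_uu = 126.2, S_ud = 78.3, S_dd = 48.6
Terminal payoffs (S − K): max(61.15, 0) = 61.15, max(13.3, 0) = 13.3, max(-16.4, 0) = 0
Node u (S = 87): V_u = e^(−0.12)·[0.3530·61.1500 + 0.6470·13.3000] = 26.7789
Node d (S = 54): V_d = e^(−0.12)·[0.3530·13.3000 + 0.6470·0.0000] = 4.1645
Node 0 (S = 60): V_0 = e^(−0.12)·[0.3530·26.7789 + 0.6470·4.1645] = 10.7747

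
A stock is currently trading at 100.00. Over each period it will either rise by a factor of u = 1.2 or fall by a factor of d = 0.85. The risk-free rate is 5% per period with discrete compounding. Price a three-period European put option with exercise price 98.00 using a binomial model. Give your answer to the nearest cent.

5.56

Risk-neutral probability p = (1 + 0.05 − 0.85)/(1.2 − 0.85) = 0.2000/0.3500 = 0.5714
Terminal stock prices: S_uuu = 172.8, S_uud = 122.4, S_udd = 86.7, S_ddd = 61.41
Terminal payoffs (K − S): max(-74.8, 0) = 0, max(-24.4, 0) = 0, max(11.3, 0) = 11.3, max(36.59, 0) = 36.59
Node uu (S = 144): V_uu = 1/1.05·[0.5714·0.0000 + 0.4286·0.0000] = 0.0000
Node ud (S = 102): V_ud = 1/1.05·[0.5714·0.0000 + 0.4286·11.3000] = 4.6122
Node dd (S = 72.25): V_dd = 1/1.05·[0.5714·11.3000 + 0.4286·36.5875] = 21.0833
Node u (S = 120): V_u = 1/1.05·[0.5714·0.0000 + 0.4286·4.6122] = 1.8825
Node d (S = 85): V_d = 1/1.05·[0.5714·4.6122 + 0.4286·21.0833] = 11.1155
Node 0 (S = 100): V_0 = 1/1.05·[0.5714·1.8825 + 0.4286·11.1155] = 5.5615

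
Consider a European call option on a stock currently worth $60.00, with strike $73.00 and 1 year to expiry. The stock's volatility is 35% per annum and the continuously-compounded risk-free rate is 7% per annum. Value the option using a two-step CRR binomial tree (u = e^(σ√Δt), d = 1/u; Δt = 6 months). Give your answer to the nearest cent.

$6.16

CRR parameters: u = e^(σ√Δt) = e^(0.35·√0.5) = 1.2808, d = 1/u = 0.7808
Per-period rate: rΔt = 0.07·0.5 = 0.035, so R = e^0.035 = 1.0356
Risk-neutral probability p = (e^0.035 − 0.7808)/(1.2808 − 0.7808) = 0.2549/0.5000 = 0.5097
Terminal stock prices: S_uu = 98.43, S_ud = 60, S_dd = 36.58
Terminal payoffs (S − K): max(25.43, 0) = 25.43, max(-13, 0) = 0, max(-36.42, 0) = 0
Node u (S = 76.85): V_u = e^(−0.035)·[0.5097·25.4274 + 0.4903·0.0000] = 12.5140
Node d (S = 46.85): V_d = e^(−0.035)·[0.5097·0.0000 + 0.4903·0.0000] = 0.0000
Node 0 (S = 60): V_0 = e^(−0.035)·[0.5097·12.5140 + 0.4903·0.0000] = 6.1587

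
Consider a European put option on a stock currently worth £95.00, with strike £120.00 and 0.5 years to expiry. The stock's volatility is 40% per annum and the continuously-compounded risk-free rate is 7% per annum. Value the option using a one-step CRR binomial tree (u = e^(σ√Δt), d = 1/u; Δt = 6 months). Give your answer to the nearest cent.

CRR parameters: u = e^(σ√Δt) = e^(0.4·√0.5) = 1.3269, d = 1/u = 0.7536
Per-period rate: rΔt = 0.07·0.5 = 0.035, so R = e^0.035 = 1.0356
Risk-neutral probability p = (e^0.035 − 0.7536)/(1.3269 − 0.7536) = 0.2820/0.5733 = 0.4919
Terminal stock prices: S_u = 126.1, S_d = 71.6
Terminal payoffs (K − S): max(-6.055, 0) = 0, max(48.4, 0) = 48.4
Node 0 (S = 95): V_0 = e^(−0.035)·[0.4919·0.0000 + 0.5081·48.4044] = 23.7487

£23.75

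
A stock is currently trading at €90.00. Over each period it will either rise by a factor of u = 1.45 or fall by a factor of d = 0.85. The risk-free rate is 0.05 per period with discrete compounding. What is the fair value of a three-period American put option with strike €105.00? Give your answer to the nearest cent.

Risk-neutral probability p = (1 + 0.05 − 0.85)/(1.45 − 0.85) = 0.2000/0.6000 = 0.3333
Terminal stock prices: S_uuu = 274.4, S_uud = 160.8, S_udd = 94.29, S_ddd = 55.27
Terminal payoffs (K − S): max(-169.4, 0) = 0, max(-55.84, 0) = 0, max(10.71, 0) = 10.71, max(49.73, 0) = 49.73
Node uu (S = 189.2): continuation = 1/1.05·[0.3333·0.0000 + 0.6667·0.0000] = 0.0000; exercise value = 0.0000 ≤ continuation, so V_uu = 0.0000
Node ud (S = 110.9): continuation = 1/1.05·[0.3333·0.0000 + 0.6667·10.7138] = 6.8024; exercise value = 0.0000 ≤ continuation, so V_ud = 6.8024
Node dd (S = 65.02): continuation = 1/1.05·[0.3333·10.7138 + 0.6667·49.7288] = 34.9750; exercise value = 39.9750 > continuation, so V_dd = 39.9750 (exercise)
Node u (S = 130.5): continuation = 1/1.05·[0.3333·0.0000 + 0.6667·6.8024] = 4.3190; exercise value = 0.0000 ≤ continuation, so V_u = 4.3190
Node d (S = 76.5): continuation = 1/1.05·[0.3333·6.8024 + 0.6667·39.9750] = 27.5404; exercise value = 28.5000 > continuation, so V_d = 28.5000 (exercise)
Node 0 (S = 90): continuation = 1/1.05·[0.3333·4.3190 + 0.6667·28.5000] = 19.4663; exercise value = 15.0000 ≤ continuation, so V_0 = 19.4663

€19.47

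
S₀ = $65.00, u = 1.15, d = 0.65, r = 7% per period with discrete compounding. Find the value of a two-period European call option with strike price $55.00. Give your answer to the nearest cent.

$19.08

Risk-neutral probability p = (1 + 0.07 − 0.65)/(1.15 − 0.65) = 0.4200/0.5000 = 0.8400
Terminal stock prices: S_uu = 85.96, S_ud = 48.59, S_dd = 27.46
Terminal payoffs (S − K): max(30.96, 0) = 30.96, max(-6.413, 0) = 0, max(-27.54, 0) = 0
Node u (S = 74.75): V_u = 1/1.07·[0.8400·30.9625 + 0.1600·0.0000] = 24.3070
Node d (S = 42.25): V_d = 1/1.07·[0.8400·0.0000 + 0.1600·0.0000] = 0.0000
Node 0 (S = 65): V_0 = 1/1.07·[0.8400·24.3070 + 0.1600·0.0000] = 19.0821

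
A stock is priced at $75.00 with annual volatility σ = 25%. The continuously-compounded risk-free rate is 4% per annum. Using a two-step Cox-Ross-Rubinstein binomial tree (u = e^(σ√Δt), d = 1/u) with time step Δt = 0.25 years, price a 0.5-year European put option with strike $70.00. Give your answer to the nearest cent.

$2.74

CRR parameters: u = e^(σ√Δt) = e^(0.25·√0.25) = 1.1331, d = 1/u = 0.8825
Per-period rate: rΔt = 0.04·0.25 = 0.01, so R = e^0.01 = 1.0101
Risk-neutral probability p = (e^0.01 − 0.8825)/(1.1331 − 0.8825) = 0.1276/0.2507 = 0.5089
Terminal stock prices: S_uu = 96.3, S_ud = 75, S_dd = 58.41
Terminal payoffs (K − S): max(-26.3, 0) = 0, max(-5, 0) = 0, max(11.59, 0) = 11.59
Node u (S = 84.99): V_u = e^(−0.01)·[0.5089·0.0000 + 0.4911·0.0000] = 0.0000
Node d (S = 66.19): V_d = e^(−0.01)·[0.5089·0.0000 + 0.4911·11.5899] = 5.6353
Node 0 (S = 75): V_0 = e^(−0.01)·[0.5089·0.0000 + 0.4911·5.6353] = 2.7401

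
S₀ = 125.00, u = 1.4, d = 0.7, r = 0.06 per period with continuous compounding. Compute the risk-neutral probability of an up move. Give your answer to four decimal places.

p = 0.5169

Risk-neutral probability p = (e^0.06 − 0.7)/(1.4 − 0.7) = 0.3618/0.7000 = 0.5169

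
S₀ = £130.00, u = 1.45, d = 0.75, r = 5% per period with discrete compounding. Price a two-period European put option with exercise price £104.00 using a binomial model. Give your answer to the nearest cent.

Risk-neutral probability p = (1 + 0.05 − 0.75)/(1.45 − 0.75) = 0.3000/0.7000 = 0.4286
Terminal stock prices: S_uu = 273.3, S_ud = 141.4, S_dd = 73.12
Terminal payoffs (K − S): max(-169.3, 0) = 0, max(-37.38, 0) = 0, max(30.88, 0) = 30.88
Node u (S = 188.5): V_u = 1/1.05·[0.4286·0.0000 + 0.5714·0.0000] = 0.0000
Node d (S = 97.5): V_d = 1/1.05·[0.4286·0.0000 + 0.5714·30.8750] = 16.8027
Node 0 (S = 130): V_0 = 1/1.05·[0.4286·0.0000 + 0.5714·16.8027] = 9.1443

£9.14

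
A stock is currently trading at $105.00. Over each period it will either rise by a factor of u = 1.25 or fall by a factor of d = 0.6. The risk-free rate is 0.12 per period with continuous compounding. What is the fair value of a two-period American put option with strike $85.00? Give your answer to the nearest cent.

$4.43

Risk-neutral probability p = (e^0.12 − 0.6)/(1.25 − 0.6) = 0.5275/0.6500 = 0.8115
Terminal stock prices: S_uu = 164.1, S_ud = 78.75, S_dd = 37.8
Terminal payoffs (K − S): max(-79.06, 0) = 0, max(6.25, 0) = 6.25, max(47.2, 0) = 47.2
Node u (S = 131.2): continuation = e^(−0.12)·[0.8115·0.0000 + 0.1885·6.2500] = 1.0447; exercise value = 0.0000 ≤ continuation, so V_u = 1.0447
Node d (S = 63): continuation = e^(−0.12)·[0.8115·6.2500 + 0.1885·47.2000] = 12.3882; exercise value = 22.0000 > continuation, so V_d = 22.0000 (exercise)
Node 0 (S = 105): continuation = e^(−0.12)·[0.8115·1.0447 + 0.1885·22.0000] = 4.4294; exercise value = 0.0000 ≤ continuation, so V_0 = 4.4294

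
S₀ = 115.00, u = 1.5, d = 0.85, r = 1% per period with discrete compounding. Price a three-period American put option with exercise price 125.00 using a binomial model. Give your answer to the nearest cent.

23.45

Risk-neutral probability p = (1 + 0.01 − 0.85)/(1.5 − 0.85) = 0.1600/0.6500 = 0.2462
Terminal stock prices: S_uuu = 388.1, S_uud = 219.9, S_udd = 124.6, S_ddd = 70.62
Terminal payoffs (K − S): max(-263.1, 0) = 0, max(-94.94, 0) = 0, max(0.3688, 0) = 0.3688, max(54.38, 0) = 54.38
Node uu (S = 258.8): continuation = 1/1.01·[0.2462·0.0000 + 0.7538·0.0000] = 0.0000; exercise value = 0.0000 ≤ continuation, so V_uu = 0.0000
Node ud (S = 146.6): continuation = 1/1.01·[0.2462·0.0000 + 0.7538·0.3688] = 0.2752; exercise value = 0.0000 ≤ continuation, so V_ud = 0.2752
Node dd (S = 83.09): continuation = 1/1.01·[0.2462·0.3688 + 0.7538·54.3756] = 40.6749; exercise value = 41.9125 > continuation, so V_dd = 41.9125 (exercise)
Node u (S = 172.5): continuation = 1/1.01·[0.2462·0.0000 + 0.7538·0.2752] = 0.2054; exercise value = 0.0000 ≤ continuation, so V_u = 0.2054
Node d (S = 97.75): continuation = 1/1.01·[0.2462·0.2752 + 0.7538·41.9125] = 31.3498; exercise value = 27.2500 ≤ continuation, so V_d = 31.3498
Node 0 (S = 115): continuation = 1/1.01·[0.2462·0.2054 + 0.7538·31.3498] = 23.4490; exercise value = 10.0000 ≤ continuation, so V_0 = 23.4490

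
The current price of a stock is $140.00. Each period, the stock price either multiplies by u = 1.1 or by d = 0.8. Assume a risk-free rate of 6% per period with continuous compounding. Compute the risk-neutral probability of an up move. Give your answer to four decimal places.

p = 0.8728

Risk-neutral probability p = (e^0.06 − 0.8)/(1.1 − 0.8) = 0.2618/0.3000 = 0.8728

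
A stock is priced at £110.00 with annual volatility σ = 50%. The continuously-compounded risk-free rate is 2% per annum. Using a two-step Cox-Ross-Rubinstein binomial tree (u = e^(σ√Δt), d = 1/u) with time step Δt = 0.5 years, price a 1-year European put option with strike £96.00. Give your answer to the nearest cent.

CRR parameters: u = e^(σ√Δt) = e^(0.5·√0.5) = 1.4241, d = 1/u = 0.7022
Per-period rate: rΔt = 0.02·0.5 = 0.01, so R = e^0.01 = 1.0101
Risk-neutral probability p = (e^0.01 − 0.7022)/(1.4241 − 0.7022) = 0.3079/0.7219 = 0.4264
Terminal stock prices: S_uu = 223.1, S_ud = 110, S_dd = 54.24
Terminal payoffs (K − S): max(-127.1, 0) = 0, max(-14, 0) = 0, max(41.76, 0) = 41.76
Node u (S = 156.7): V_u = e^(−0.01)·[0.4264·0.0000 + 0.5736·0.0000] = 0.0000
Node d (S = 77.24): V_d = e^(−0.01)·[0.4264·0.0000 + 0.5736·41.7624] = 23.7148
Node 0 (S = 110): V_0 = e^(−0.01)·[0.4264·0.0000 + 0.5736·23.7148] = 13.4665

£13.47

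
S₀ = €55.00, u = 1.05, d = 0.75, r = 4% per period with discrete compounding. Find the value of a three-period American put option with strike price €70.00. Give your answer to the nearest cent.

€15.00

Risk-neutral probability p = (1 + 0.04 − 0.75)/(1.05 − 0.75) = 0.2900/0.3000 = 0.9667
Terminal stock prices: S_uuu = 63.67, S_uud = 45.48, S_udd = 32.48, S_ddd = 23.2
Terminal payoffs (K − S): max(6.331, 0) = 6.331, max(24.52, 0) = 24.52, max(37.52, 0) = 37.52, max(46.8, 0) = 46.8
Node uu (S = 60.64): continuation = 1/1.04·[0.9667·6.3306 + 0.0333·24.5219] = 6.6702; exercise value = 9.3625 > continuation, so V_uu = 9.3625 (exercise)
Node ud (S = 43.31): continuation = 1/1.04·[0.9667·24.5219 + 0.0333·37.5156] = 23.9952; exercise value = 26.6875 > continuation, so V_ud = 26.6875 (exercise)
Node dd (S = 30.94): continuation = 1/1.04·[0.9667·37.5156 + 0.0333·46.7969] = 36.3702; exercise value = 39.0625 > continuation, so V_dd = 39.0625 (exercise)
Node u (S = 57.75): continuation = 1/1.04·[0.9667·9.3625 + 0.0333·26.6875] = 9.5577; exercise value = 12.2500 > continuation, so V_u = 12.2500 (exercise)
Node d (S = 41.25): continuation = 1/1.04·[0.9667·26.6875 + 0.0333·39.0625] = 26.0577; exercise value = 28.7500 > continuation, so V_d = 28.7500 (exercise)
Node 0 (S = 55): continuation = 1/1.04·[0.9667·12.2500 + 0.0333·28.7500] = 12.3077; exercise value = 15.0000 > continuation, so V_0 = 15.0000 (exercise)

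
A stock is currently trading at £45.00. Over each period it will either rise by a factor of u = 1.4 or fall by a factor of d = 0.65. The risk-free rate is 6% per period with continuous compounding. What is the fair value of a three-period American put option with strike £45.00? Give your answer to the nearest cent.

Risk-neutral probability p = (e^0.06 − 0.65)/(1.4 − 0.65) = 0.4118/0.7500 = 0.5491
Terminal stock prices: S_uuu = 123.5, S_uud = 57.33, S_udd = 26.62, S_ddd = 12.36
Terminal payoffs (K − S): max(-78.48, 0) = 0, max(-12.33, 0) = 0, max(18.38, 0) = 18.38, max(32.64, 0) = 32.64
Node uu (S = 88.2): continuation = e^(−0.06)·[0.5491·0.0000 + 0.4509·0.0000] = 0.0000; exercise value = 0.0000 ≤ continuation, so V_uu = 0.0000
Node ud (S = 40.95): continuation = e^(−0.06)·[0.5491·0.0000 + 0.4509·18.3825] = 7.8057; exercise value = 4.0500 ≤ continuation, so V_ud = 7.8057
Node dd (S = 19.01): continuation = e^(−0.06)·[0.5491·18.3825 + 0.4509·32.6419] = 23.3669; exercise value = 25.9875 > continuation, so V_dd = 25.9875 (exercise)
Node u (S = 63): continuation = e^(−0.06)·[0.5491·0.0000 + 0.4509·7.8057] = 3.3145; exercise value = 0.0000 ≤ continuation, so V_u = 3.3145
Node d (S = 29.25): continuation = e^(−0.06)·[0.5491·7.8057 + 0.4509·25.9875] = 15.0716; exercise value = 15.7500 > continuation, so V_d = 15.7500 (exercise)
Node 0 (S = 45): continuation = e^(−0.06)·[0.5491·3.3145 + 0.4509·15.7500] = 8.4019; exercise value = 0.0000 ≤ continuation, so V_0 = 8.4019

£8.40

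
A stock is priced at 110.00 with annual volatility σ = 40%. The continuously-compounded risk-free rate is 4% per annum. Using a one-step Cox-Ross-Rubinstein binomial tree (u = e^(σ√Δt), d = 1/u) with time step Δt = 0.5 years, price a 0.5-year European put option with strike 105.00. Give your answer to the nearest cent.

CRR parameters: u = e^(σ√Δt) = e^(0.4·√0.5) = 1.3269, d = 1/u = 0.7536
Per-period rate: rΔt = 0.04·0.5 = 0.02, so R = e^0.02 = 1.0202
Risk-neutral probability p = (e^0.02 − 0.7536)/(1.3269 − 0.7536) = 0.2666/0.5733 = 0.4650
Terminal stock prices: S_u = 146, S_d = 82.9
Terminal payoffs (K − S): max(-40.96, 0) = 0, max(22.1, 0) = 22.1
Node 0 (S = 110): V_0 = e^(−0.02)·[0.4650·0.0000 + 0.5350·22.0998] = 11.5893

11.59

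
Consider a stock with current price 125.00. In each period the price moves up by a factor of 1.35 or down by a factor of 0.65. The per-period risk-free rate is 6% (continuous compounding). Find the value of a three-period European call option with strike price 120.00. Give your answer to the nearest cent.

41.93

Risk-neutral probability p = (e^0.06 − 0.65)/(1.35 − 0.65) = 0.4118/0.7000 = 0.5883
Terminal stock prices: S_uuu = 307.5, S_uud = 148.1, S_udd = 71.3, S_ddd = 34.33
Terminal payoffs (S − K): max(187.5, 0) = 187.5, max(28.08, 0) = 28.08, max(-48.7, 0) = 0, max(-85.67, 0) = 0
Node uu (S = 227.8): V_uu = e^(−0.06)·[0.5883·187.5469 + 0.4117·28.0781] = 114.8008
Node ud (S = 109.7): V_ud = e^(−0.06)·[0.5883·28.0781 + 0.4117·0.0000] = 15.5574
Node dd (S = 52.81): V_dd = e^(−0.06)·[0.5883·0.0000 + 0.4117·0.0000] = 0.0000
Node u (S = 168.8): V_u = e^(−0.06)·[0.5883·114.8008 + 0.4117·15.5574] = 69.6398
Node d (S = 81.25): V_d = e^(−0.06)·[0.5883·15.5574 + 0.4117·0.0000] = 8.6200
Node 0 (S = 125): V_0 = e^(−0.06)·[0.5883·69.6398 + 0.4117·8.6200] = 41.9276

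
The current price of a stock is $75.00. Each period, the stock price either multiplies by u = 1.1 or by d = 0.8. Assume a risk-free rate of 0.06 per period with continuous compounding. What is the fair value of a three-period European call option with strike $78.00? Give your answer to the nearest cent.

Risk-neutral probability p = (e^0.06 − 0.8)/(1.1 − 0.8) = 0.2618/0.3000 = 0.8728
Terminal stock prices: S_uuu = 99.83, S_uud = 72.6, S_udd = 52.8, S_ddd = 38.4
Terminal payoffs (S − K): max(21.83, 0) = 21.83, max(-5.4, 0) = 0, max(-25.2, 0) = 0, max(-39.6, 0) = 0
Node uu (S = 90.75): V_uu = e^(−0.06)·[0.8728·21.8250 + 0.1272·0.0000] = 17.9393
Node ud (S = 66): V_ud = e^(−0.06)·[0.8728·0.0000 + 0.1272·0.0000] = 0.0000
Node dd (S = 48): V_dd = e^(−0.06)·[0.8728·0.0000 + 0.1272·0.0000] = 0.0000
Node u (S = 82.5): V_u = e^(−0.06)·[0.8728·17.9393 + 0.1272·0.0000] = 14.7454
Node d (S = 60): V_d = e^(−0.06)·[0.8728·0.0000 + 0.1272·0.0000] = 0.0000
Node 0 (S = 75): V_0 = e^(−0.06)·[0.8728·14.7454 + 0.1272·0.0000] = 12.1202

$12.12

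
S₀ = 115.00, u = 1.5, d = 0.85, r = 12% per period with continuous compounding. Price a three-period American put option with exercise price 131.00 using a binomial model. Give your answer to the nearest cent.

17.52

Risk-neutral probability p = (e^0.12 − 0.85)/(1.5 − 0.85) = 0.2775/0.6500 = 0.4269
Terminal stock prices: S_uuu = 388.1, S_uud = 219.9, S_udd = 124.6, S_ddd = 70.62
Terminal payoffs (K − S): max(-257.1, 0) = 0, max(-88.94, 0) = 0, max(6.369, 0) = 6.369, max(60.38, 0) = 60.38
Node uu (S = 258.8): continuation = e^(−0.12)·[0.4269·0.0000 + 0.5731·0.0000] = 0.0000; exercise value = 0.0000 ≤ continuation, so V_uu = 0.0000
Node ud (S = 146.6): continuation = e^(−0.12)·[0.4269·0.0000 + 0.5731·6.3688] = 3.2371; exercise value = 0.0000 ≤ continuation, so V_ud = 3.2371
Node dd (S = 83.09): continuation = e^(−0.12)·[0.4269·6.3688 + 0.5731·60.3756] = 33.0991; exercise value = 47.9125 > continuation, so V_dd = 47.9125 (exercise)
Node u (S = 172.5): continuation = e^(−0.12)·[0.4269·0.0000 + 0.5731·3.2371] = 1.6453; exercise value = 0.0000 ≤ continuation, so V_u = 1.6453
Node d (S = 97.75): continuation = e^(−0.12)·[0.4269·3.2371 + 0.5731·47.9125] = 25.5786; exercise value = 33.2500 > continuation, so V_d = 33.2500 (exercise)
Node 0 (S = 115): continuation = e^(−0.12)·[0.4269·1.6453 + 0.5731·33.2500] = 17.5232; exercise value = 16.0000 ≤ continuation, so V_0 = 17.5232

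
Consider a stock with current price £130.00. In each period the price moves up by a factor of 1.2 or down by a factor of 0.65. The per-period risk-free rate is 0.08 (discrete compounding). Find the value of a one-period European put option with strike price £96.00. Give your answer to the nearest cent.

£2.32

Risk-neutral probability p = (1 + 0.08 − 0.65)/(1.2 − 0.65) = 0.4300/0.5500 = 0.7818
Terminal stock prices: S_u = 156, S_d = 84.5
Terminal payoffs (K − S): max(-60, 0) = 0, max(11.5, 0) = 11.5
Node 0 (S = 130): V_0 = 1/1.08·[0.7818·0.0000 + 0.2182·11.5000] = 2.3232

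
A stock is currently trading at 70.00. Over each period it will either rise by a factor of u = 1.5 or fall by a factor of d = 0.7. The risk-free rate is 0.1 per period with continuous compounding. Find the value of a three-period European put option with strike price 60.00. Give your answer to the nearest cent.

Risk-neutral probability p = (e^0.1 − 0.7)/(1.5 − 0.7) = 0.4052/0.8000 = 0.5065
Terminal stock prices: S_uuu = 236.2, S_uud = 110.2, S_udd = 51.45, S_ddd = 24.01
Terminal payoffs (K − S): max(-176.2, 0) = 0, max(-50.25, 0) = 0, max(8.55, 0) = 8.55, max(35.99, 0) = 35.99
Node uu (S = 157.5): V_uu = e^(−0.1)·[0.5065·0.0000 + 0.4935·0.0000] = 0.0000
Node ud (S = 73.5): V_ud = e^(−0.1)·[0.5065·0.0000 + 0.4935·8.5500] = 3.8182
Node dd (S = 34.3): V_dd = e^(−0.1)·[0.5065·8.5500 + 0.4935·35.9900] = 19.9902
Node u (S = 105): V_u = e^(−0.1)·[0.5065·0.0000 + 0.4935·3.8182] = 1.7051
Node d (S = 49): V_d = e^(−0.1)·[0.5065·3.8182 + 0.4935·19.9902] = 10.6768
Node 0 (S = 70): V_0 = e^(−0.1)·[0.5065·1.7051 + 0.4935·10.6768] = 5.5493

5.55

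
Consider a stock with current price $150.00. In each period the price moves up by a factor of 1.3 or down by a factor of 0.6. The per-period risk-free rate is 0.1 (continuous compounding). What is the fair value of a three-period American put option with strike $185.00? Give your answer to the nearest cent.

Risk-neutral probability p = (e^0.1 − 0.6)/(1.3 − 0.6) = 0.5052/0.7000 = 0.7217
Terminal stock prices: S_uuu = 329.6, S_uud = 152.1, S_udd = 70.2, S_ddd = 32.4
Terminal payoffs (K − S): max(-144.6, 0) = 0, max(32.9, 0) = 32.9, max(114.8, 0) = 114.8, max(152.6, 0) = 152.6
Node uu (S = 253.5): continuation = e^(−0.1)·[0.7217·0.0000 + 0.2783·32.9000] = 8.2856; exercise value = 0.0000 ≤ continuation, so V_uu = 8.2856
Node ud (S = 117): continuation = e^(−0.1)·[0.7217·32.9000 + 0.2783·114.8000] = 50.3949; exercise value = 68.0000 > continuation, so V_ud = 68.0000 (exercise)
Node dd (S = 54): continuation = e^(−0.1)·[0.7217·114.8000 + 0.2783·152.6000] = 113.3949; exercise value = 131.0000 > continuation, so V_dd = 131.0000 (exercise)
Node u (S = 195): continuation = e^(−0.1)·[0.7217·8.2856 + 0.2783·68.0000] = 22.5356; exercise value = 0.0000 ≤ continuation, so V_u = 22.5356
Node d (S = 90): continuation = e^(−0.1)·[0.7217·68.0000 + 0.2783·131.0000] = 77.3949; exercise value = 95.0000 > continuation, so V_d = 95.0000 (exercise)
Node 0 (S = 150): continuation = e^(−0.1)·[0.7217·22.5356 + 0.2783·95.0000] = 38.6406; exercise value = 35.0000 ≤ continuation, so V_0 = 38.6406

$38.64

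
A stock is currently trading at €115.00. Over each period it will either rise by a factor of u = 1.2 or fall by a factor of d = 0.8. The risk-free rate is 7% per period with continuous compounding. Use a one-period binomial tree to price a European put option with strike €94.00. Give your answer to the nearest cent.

Risk-neutral probability p = (e^0.07 − 0.8)/(1.2 − 0.8) = 0.2725/0.4000 = 0.6813
Terminal stock prices: S_u = 138, S_d = 92
Terminal payoffs (K − S): max(-44, 0) = 0, max(2, 0) = 2
Node 0 (S = 115): V_0 = e^(−0.07)·[0.6813·0.0000 + 0.3187·2.0000] = 0.5944

€0.59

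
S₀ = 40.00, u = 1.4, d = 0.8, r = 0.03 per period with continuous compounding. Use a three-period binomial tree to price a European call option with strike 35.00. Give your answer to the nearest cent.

11.11

Risk-neutral probability p = (e^0.03 − 0.8)/(1.4 − 0.8) = 0.2305/0.6000 = 0.3841
Terminal stock prices: S_uuu = 109.8, S_uud = 62.72, S_udd = 35.84, S_ddd = 20.48
Terminal payoffs (S − K): max(74.76, 0) = 74.76, max(27.72, 0) = 27.72, max(0.84, 0) = 0.84, max(-14.52, 0) = 0
Node uu (S = 78.4): V_uu = e^(−0.03)·[0.3841·74.7600 + 0.6159·27.7200] = 44.4344
Node ud (S = 44.8): V_ud = e^(−0.03)·[0.3841·27.7200 + 0.6159·0.8400] = 10.8344
Node dd (S = 25.6): V_dd = e^(−0.03)·[0.3841·0.8400 + 0.6159·0.0000] = 0.3131
Node u (S = 56): V_u = e^(−0.03)·[0.3841·44.4344 + 0.6159·10.8344] = 23.0382
Node d (S = 32): V_d = e^(−0.03)·[0.3841·10.8344 + 0.6159·0.3131] = 4.2256
Node 0 (S = 40): V_0 = e^(−0.03)·[0.3841·23.0382 + 0.6159·4.2256] = 11.1129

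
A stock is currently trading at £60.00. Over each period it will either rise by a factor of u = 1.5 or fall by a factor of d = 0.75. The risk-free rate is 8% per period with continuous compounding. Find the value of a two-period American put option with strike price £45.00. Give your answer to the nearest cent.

£2.96

Risk-neutral probability p = (e^0.08 − 0.75)/(1.5 − 0.75) = 0.3333/0.7500 = 0.4444
Terminal stock prices: S_uu = 135, S_ud = 67.5, S_dd = 33.75
Terminal payoffs (K − S): max(-90, 0) = 0, max(-22.5, 0) = 0, max(11.25, 0) = 11.25
Node u (S = 90): continuation = e^(−0.08)·[0.4444·0.0000 + 0.5556·0.0000] = 0.0000; exercise value = 0.0000 ≤ continuation, so V_u = 0.0000
Node d (S = 45): continuation = e^(−0.08)·[0.4444·0.0000 + 0.5556·11.2500] = 5.7701; exercise value = 0.0000 ≤ continuation, so V_d = 5.7701
Node 0 (S = 60): continuation = e^(−0.08)·[0.4444·0.0000 + 0.5556·5.7701] = 2.9595; exercise value = 0.0000 ≤ continuation, so V_0 = 2.9595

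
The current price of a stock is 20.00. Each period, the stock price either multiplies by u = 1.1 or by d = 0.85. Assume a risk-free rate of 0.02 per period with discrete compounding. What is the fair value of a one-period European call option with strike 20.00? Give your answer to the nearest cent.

Risk-neutral probability p = (1 + 0.02 − 0.85)/(1.1 − 0.85) = 0.1700/0.2500 = 0.6800
Terminal stock prices: S_u = 22, S_d = 17
Terminal payoffs (S − K): max(2, 0) = 2, max(-3, 0) = 0
Node 0 (S = 20): V_0 = 1/1.02·[0.6800·2.0000 + 0.3200·0.0000] = 1.3333

1.33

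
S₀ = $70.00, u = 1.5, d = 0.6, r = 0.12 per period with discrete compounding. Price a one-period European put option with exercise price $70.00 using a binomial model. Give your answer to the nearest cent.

$10.56

Risk-neutral probability p = (1 + 0.12 − 0.6)/(1.5 − 0.6) = 0.5200/0.9000 = 0.5778
Terminal stock prices: S_u = 105, S_d = 42
Terminal payoffs (K − S): max(-35, 0) = 0, max(28, 0) = 28
Node 0 (S = 70): V_0 = 1/1.12·[0.5778·0.0000 + 0.4222·28.0000] = 10.5556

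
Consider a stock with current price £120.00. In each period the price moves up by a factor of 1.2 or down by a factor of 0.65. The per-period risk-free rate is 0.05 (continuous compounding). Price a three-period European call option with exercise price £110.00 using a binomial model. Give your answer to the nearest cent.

£33.41

Risk-neutral probability p = (e^0.05 − 0.65)/(1.2 − 0.65) = 0.4013/0.5500 = 0.7296
Terminal stock prices: S_uuu = 207.4, S_uud = 112.3, S_udd = 60.84, S_ddd = 32.95
Terminal payoffs (S − K): max(97.36, 0) = 97.36, max(2.32, 0) = 2.32, max(-49.16, 0) = 0, max(-77.05, 0) = 0
Node uu (S = 172.8): V_uu = e^(−0.05)·[0.7296·97.3600 + 0.2704·2.3200] = 68.1648
Node ud (S = 93.6): V_ud = e^(−0.05)·[0.7296·2.3200 + 0.2704·0.0000] = 1.6101
Node dd (S = 50.7): V_dd = e^(−0.05)·[0.7296·0.0000 + 0.2704·0.0000] = 0.0000
Node u (S = 144): V_u = e^(−0.05)·[0.7296·68.1648 + 0.2704·1.6101] = 47.7206
Node d (S = 78): V_d = e^(−0.05)·[0.7296·1.6101 + 0.2704·0.0000] = 1.1174
Node 0 (S = 120): V_0 = e^(−0.05)·[0.7296·47.7206 + 0.2704·1.1174] = 33.4056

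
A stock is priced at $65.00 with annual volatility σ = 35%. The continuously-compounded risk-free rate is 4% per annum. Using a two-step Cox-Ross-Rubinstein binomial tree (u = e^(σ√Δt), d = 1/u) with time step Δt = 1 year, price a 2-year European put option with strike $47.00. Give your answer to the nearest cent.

$3.81

CRR parameters: u = e^(σ√Δt) = e^(0.35·√1) = 1.4191, d = 1/u = 0.7047
Per-period rate: rΔt = 0.04·1 = 0.04, so R = e^0.04 = 1.0408
Risk-neutral probability p = (e^0.04 − 0.7047)/(1.4191 − 0.7047) = 0.3361/0.7144 = 0.4705
Terminal stock prices: S_uu = 130.9, S_ud = 65, S_dd = 32.28
Terminal payoffs (K − S): max(-83.89, 0) = 0, max(-18, 0) = 0, max(14.72, 0) = 14.72
Node u (S = 92.24): V_u = e^(−0.04)·[0.4705·0.0000 + 0.5295·0.0000] = 0.0000
Node d (S = 45.8): V_d = e^(−0.04)·[0.4705·0.0000 + 0.5295·14.7220] = 7.4895
Node 0 (S = 65): V_0 = e^(−0.04)·[0.4705·0.0000 + 0.5295·7.4895] = 3.8101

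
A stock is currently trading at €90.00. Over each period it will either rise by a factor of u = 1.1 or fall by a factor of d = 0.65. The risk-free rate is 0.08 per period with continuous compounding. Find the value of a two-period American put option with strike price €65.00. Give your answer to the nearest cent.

€0.24

Risk-neutral probability p = (e^0.08 − 0.65)/(1.1 − 0.65) = 0.4333/0.4500 = 0.9629
Terminal stock prices: S_uu = 108.9, S_ud = 64.35, S_dd = 38.03
Terminal payoffs (K − S): max(-43.9, 0) = 0, max(0.65, 0) = 0.65, max(26.97, 0) = 26.97
Node u (S = 99): continuation = e^(−0.08)·[0.9629·0.0000 + 0.0371·0.6500] = 0.0223; exercise value = 0.0000 ≤ continuation, so V_u = 0.0223
Node d (S = 58.5): continuation = e^(−0.08)·[0.9629·0.6500 + 0.0371·26.9750] = 1.5026; exercise value = 6.5000 > continuation, so V_d = 6.5000 (exercise)
Node 0 (S = 90): continuation = e^(−0.08)·[0.9629·0.0223 + 0.0371·6.5000] = 0.2427; exercise value = 0.0000 ≤ continuation, so V_0 = 0.2427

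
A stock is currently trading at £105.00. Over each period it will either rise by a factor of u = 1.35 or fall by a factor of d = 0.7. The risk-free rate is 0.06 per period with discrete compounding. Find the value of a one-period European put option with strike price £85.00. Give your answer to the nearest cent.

Risk-neutral probability p = (1 + 0.06 − 0.7)/(1.35 − 0.7) = 0.3600/0.6500 = 0.5538
Terminal stock prices: S_u = 141.8, S_d = 73.5
Terminal payoffs (K − S): max(-56.75, 0) = 0, max(11.5, 0) = 11.5
Node 0 (S = 105): V_0 = 1/1.06·[0.5538·0.0000 + 0.4462·11.5000] = 4.8403

£4.84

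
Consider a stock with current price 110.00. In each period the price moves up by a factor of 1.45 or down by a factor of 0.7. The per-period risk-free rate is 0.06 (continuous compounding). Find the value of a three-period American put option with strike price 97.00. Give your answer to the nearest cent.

14.31

Risk-neutral probability p = (e^0.06 − 0.7)/(1.45 − 0.7) = 0.3618/0.7500 = 0.4824
Terminal stock prices: S_uuu = 335.3, S_uud = 161.9, S_udd = 78.15, S_ddd = 37.73
Terminal payoffs (K − S): max(-238.3, 0) = 0, max(-64.89, 0) = 0, max(18.85, 0) = 18.85, max(59.27, 0) = 59.27
Node uu (S = 231.3): continuation = e^(−0.06)·[0.4824·0.0000 + 0.5176·0.0000] = 0.0000; exercise value = 0.0000 ≤ continuation, so V_uu = 0.0000
Node ud (S = 111.6): continuation = e^(−0.06)·[0.4824·0.0000 + 0.5176·18.8450] = 9.1853; exercise value = 0.0000 ≤ continuation, so V_ud = 9.1853
Node dd (S = 53.9): continuation = e^(−0.06)·[0.4824·18.8450 + 0.5176·59.2700] = 37.4512; exercise value = 43.1000 > continuation, so V_dd = 43.1000 (exercise)
Node u (S = 159.5): continuation = e^(−0.06)·[0.4824·0.0000 + 0.5176·9.1853] = 4.4770; exercise value = 0.0000 ≤ continuation, so V_u = 4.4770
Node d (S = 77): continuation = e^(−0.06)·[0.4824·9.1853 + 0.5176·43.1000] = 25.1808; exercise value = 20.0000 ≤ continuation, so V_d = 25.1808
Node 0 (S = 110): continuation = e^(−0.06)·[0.4824·4.4770 + 0.5176·25.1808] = 14.3075; exercise value = 0.0000 ≤ continuation, so V_0 = 14.3075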